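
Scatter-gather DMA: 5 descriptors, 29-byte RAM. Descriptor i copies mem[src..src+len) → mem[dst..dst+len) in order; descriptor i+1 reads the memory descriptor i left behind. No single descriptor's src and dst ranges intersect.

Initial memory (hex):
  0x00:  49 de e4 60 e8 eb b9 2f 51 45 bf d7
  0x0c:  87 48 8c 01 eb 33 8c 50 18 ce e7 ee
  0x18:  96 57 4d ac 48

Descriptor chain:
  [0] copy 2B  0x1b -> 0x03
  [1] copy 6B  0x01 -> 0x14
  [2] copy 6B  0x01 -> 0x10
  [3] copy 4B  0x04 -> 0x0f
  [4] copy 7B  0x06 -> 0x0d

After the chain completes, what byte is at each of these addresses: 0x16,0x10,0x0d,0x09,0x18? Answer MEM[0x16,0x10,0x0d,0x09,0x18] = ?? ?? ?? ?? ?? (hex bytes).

  after D0: wrote 2B at 0x03 = ac48
  after D1: wrote 6B at 0x14 = dee4ac48ebb9
  after D2: wrote 6B at 0x10 = dee4ac48ebb9
  after D3: wrote 4B at 0x0f = 48ebb92f
  after D4: wrote 7B at 0x0d = b92f5145bfd787
query mem[0x16]=0xac, mem[0x10]=0x45, mem[0x0d]=0xb9, mem[0x09]=0x45, mem[0x18]=0xeb

MEM[0x16,0x10,0x0d,0x09,0x18] = ac 45 b9 45 eb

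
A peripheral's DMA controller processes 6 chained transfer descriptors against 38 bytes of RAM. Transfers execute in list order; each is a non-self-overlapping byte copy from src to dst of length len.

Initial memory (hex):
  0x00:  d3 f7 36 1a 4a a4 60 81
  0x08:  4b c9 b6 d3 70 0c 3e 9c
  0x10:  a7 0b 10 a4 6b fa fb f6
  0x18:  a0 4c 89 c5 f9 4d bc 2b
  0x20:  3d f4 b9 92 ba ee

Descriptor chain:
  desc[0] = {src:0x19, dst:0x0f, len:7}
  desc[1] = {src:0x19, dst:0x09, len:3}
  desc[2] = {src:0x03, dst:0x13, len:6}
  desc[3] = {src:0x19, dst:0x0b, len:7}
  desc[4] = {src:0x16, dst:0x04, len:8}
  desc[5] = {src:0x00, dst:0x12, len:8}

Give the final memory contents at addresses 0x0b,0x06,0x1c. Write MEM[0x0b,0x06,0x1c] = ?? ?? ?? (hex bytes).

#0 dst[0x0f+7] := {0x4c,0x89,0xc5,0xf9,0x4d,0xbc,0x2b}
#1 dst[0x09+3] := {0x4c,0x89,0xc5}
#2 dst[0x13+6] := {0x1a,0x4a,0xa4,0x60,0x81,0x4b}
#3 dst[0x0b+7] := {0x4c,0x89,0xc5,0xf9,0x4d,0xbc,0x2b}
#4 dst[0x04+8] := {0x60,0x81,0x4b,0x4c,0x89,0xc5,0xf9,0x4d}
#5 dst[0x12+8] := {0xd3,0xf7,0x36,0x1a,0x60,0x81,0x4b,0x4c}
query mem[0x0b]=0x4d, mem[0x06]=0x4b, mem[0x1c]=0xf9

MEM[0x0b,0x06,0x1c] = 4d 4b f9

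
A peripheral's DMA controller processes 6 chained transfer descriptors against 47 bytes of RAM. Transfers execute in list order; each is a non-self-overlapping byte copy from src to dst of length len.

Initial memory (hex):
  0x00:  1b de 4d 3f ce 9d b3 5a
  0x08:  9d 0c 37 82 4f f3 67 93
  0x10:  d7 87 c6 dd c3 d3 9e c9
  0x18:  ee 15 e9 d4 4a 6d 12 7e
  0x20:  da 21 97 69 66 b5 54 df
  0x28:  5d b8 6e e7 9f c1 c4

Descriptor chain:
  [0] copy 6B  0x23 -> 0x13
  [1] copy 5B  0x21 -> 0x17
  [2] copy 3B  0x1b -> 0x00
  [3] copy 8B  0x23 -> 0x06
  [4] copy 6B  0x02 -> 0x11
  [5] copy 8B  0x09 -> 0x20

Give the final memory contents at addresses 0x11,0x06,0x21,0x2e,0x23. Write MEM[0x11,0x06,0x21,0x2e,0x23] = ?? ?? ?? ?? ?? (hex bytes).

[0] 0x23->0x13 len=6 : 69 66 b5 54 df 5d
[1] 0x21->0x17 len=5 : 21 97 69 66 b5
[2] 0x1b->0x00 len=3 : b5 4a 6d
[3] 0x23->0x06 len=8 : 69 66 b5 54 df 5d b8 6e
[4] 0x02->0x11 len=6 : 6d 3f ce 9d 69 66
[5] 0x09->0x20 len=8 : 54 df 5d b8 6e 67 93 d7
query mem[0x11]=0x6d, mem[0x06]=0x69, mem[0x21]=0xdf, mem[0x2e]=0xc4, mem[0x23]=0xb8

MEM[0x11,0x06,0x21,0x2e,0x23] = 6d 69 df c4 b8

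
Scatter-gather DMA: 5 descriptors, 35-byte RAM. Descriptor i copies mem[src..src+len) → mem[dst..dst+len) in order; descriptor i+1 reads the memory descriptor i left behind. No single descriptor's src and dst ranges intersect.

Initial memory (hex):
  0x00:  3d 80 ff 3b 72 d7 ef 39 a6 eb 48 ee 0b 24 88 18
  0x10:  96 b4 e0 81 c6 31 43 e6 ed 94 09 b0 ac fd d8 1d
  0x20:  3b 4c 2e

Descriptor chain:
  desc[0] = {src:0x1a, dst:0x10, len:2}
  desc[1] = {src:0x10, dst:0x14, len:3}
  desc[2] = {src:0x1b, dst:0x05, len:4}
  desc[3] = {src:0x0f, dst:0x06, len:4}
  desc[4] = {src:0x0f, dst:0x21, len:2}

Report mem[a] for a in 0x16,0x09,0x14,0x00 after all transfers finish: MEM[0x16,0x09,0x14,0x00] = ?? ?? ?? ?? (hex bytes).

[0] 0x1a->0x10 len=2 : 09 b0
[1] 0x10->0x14 len=3 : 09 b0 e0
[2] 0x1b->0x05 len=4 : b0 ac fd d8
[3] 0x0f->0x06 len=4 : 18 09 b0 e0
[4] 0x0f->0x21 len=2 : 18 09
query mem[0x16]=0xe0, mem[0x09]=0xe0, mem[0x14]=0x09, mem[0x00]=0x3d

MEM[0x16,0x09,0x14,0x00] = e0 e0 09 3d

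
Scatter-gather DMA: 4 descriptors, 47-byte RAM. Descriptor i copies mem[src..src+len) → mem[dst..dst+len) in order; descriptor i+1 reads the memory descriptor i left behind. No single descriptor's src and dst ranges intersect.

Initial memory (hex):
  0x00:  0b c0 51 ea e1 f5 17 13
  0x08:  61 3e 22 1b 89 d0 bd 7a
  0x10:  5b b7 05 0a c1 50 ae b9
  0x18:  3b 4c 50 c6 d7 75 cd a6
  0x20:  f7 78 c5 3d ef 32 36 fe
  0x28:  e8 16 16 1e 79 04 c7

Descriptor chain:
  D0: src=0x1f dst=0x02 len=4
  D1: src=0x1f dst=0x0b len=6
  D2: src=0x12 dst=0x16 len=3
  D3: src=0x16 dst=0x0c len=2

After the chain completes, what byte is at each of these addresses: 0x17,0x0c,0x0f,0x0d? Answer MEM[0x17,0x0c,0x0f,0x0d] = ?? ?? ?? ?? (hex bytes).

[0] 0x1f->0x02 len=4 : a6 f7 78 c5
[1] 0x1f->0x0b len=6 : a6 f7 78 c5 3d ef
[2] 0x12->0x16 len=3 : 05 0a c1
[3] 0x16->0x0c len=2 : 05 0a
query mem[0x17]=0x0a, mem[0x0c]=0x05, mem[0x0f]=0x3d, mem[0x0d]=0x0a

MEM[0x17,0x0c,0x0f,0x0d] = 0a 05 3d 0a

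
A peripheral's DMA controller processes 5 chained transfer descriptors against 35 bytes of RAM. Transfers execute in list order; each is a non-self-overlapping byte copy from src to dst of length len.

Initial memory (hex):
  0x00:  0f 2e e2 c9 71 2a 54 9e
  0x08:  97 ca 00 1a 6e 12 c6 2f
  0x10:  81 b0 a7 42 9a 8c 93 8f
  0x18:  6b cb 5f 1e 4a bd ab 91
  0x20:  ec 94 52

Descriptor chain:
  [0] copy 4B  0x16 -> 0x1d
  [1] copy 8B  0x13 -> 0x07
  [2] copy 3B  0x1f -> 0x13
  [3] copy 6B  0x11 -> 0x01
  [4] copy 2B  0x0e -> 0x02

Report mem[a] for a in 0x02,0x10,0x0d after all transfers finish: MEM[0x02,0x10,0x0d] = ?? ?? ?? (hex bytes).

MEM[0x02,0x10,0x0d] = 5f 81 cb

D0: mem[0x1d..0x20] <- [93 8f 6b cb]
D1: mem[0x07..0x0e] <- [42 9a 8c 93 8f 6b cb 5f]
D2: mem[0x13..0x15] <- [6b cb 94]
D3: mem[0x01..0x06] <- [b0 a7 6b cb 94 93]
D4: mem[0x02..0x03] <- [5f 2f]
query mem[0x02]=0x5f, mem[0x10]=0x81, mem[0x0d]=0xcb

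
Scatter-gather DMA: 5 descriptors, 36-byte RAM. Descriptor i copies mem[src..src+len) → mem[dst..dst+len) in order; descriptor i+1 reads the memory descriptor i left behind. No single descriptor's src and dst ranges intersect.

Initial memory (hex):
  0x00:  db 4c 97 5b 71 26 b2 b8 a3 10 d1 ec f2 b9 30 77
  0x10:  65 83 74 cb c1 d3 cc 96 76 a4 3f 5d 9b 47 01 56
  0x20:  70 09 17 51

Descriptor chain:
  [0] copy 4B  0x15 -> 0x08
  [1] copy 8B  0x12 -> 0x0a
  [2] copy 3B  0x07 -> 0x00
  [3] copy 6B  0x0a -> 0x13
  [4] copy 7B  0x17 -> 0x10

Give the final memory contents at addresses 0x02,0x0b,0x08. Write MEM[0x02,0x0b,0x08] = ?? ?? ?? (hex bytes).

[0] 0x15->0x08 len=4 : d3 cc 96 76
[1] 0x12->0x0a len=8 : 74 cb c1 d3 cc 96 76 a4
[2] 0x07->0x00 len=3 : b8 d3 cc
[3] 0x0a->0x13 len=6 : 74 cb c1 d3 cc 96
[4] 0x17->0x10 len=7 : cc 96 a4 3f 5d 9b 47
query mem[0x02]=0xcc, mem[0x0b]=0xcb, mem[0x08]=0xd3

MEM[0x02,0x0b,0x08] = cc cb d3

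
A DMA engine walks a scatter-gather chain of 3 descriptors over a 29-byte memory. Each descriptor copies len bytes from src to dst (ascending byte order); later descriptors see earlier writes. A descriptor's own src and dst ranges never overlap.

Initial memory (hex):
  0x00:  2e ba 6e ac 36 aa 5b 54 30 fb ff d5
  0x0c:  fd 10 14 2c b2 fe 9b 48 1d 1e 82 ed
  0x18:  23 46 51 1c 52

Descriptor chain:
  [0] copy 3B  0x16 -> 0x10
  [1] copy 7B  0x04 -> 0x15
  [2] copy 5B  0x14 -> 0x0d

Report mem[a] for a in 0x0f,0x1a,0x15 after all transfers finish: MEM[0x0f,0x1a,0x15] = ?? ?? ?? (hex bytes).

[0] 0x16->0x10 len=3 : 82 ed 23
[1] 0x04->0x15 len=7 : 36 aa 5b 54 30 fb ff
[2] 0x14->0x0d len=5 : 1d 36 aa 5b 54
query mem[0x0f]=0xaa, mem[0x1a]=0xfb, mem[0x15]=0x36

MEM[0x0f,0x1a,0x15] = aa fb 36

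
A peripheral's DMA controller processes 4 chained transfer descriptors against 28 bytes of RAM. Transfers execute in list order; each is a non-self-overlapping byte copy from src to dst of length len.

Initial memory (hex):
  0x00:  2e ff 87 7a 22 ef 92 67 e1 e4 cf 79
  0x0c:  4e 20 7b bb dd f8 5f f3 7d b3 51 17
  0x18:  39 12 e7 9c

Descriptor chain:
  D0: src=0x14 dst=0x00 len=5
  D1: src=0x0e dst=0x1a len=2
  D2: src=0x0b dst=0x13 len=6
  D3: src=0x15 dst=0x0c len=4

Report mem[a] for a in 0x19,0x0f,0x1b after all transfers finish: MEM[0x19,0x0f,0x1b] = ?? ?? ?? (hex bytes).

MEM[0x19,0x0f,0x1b] = 12 dd bb

  after D0: wrote 5B at 0x00 = 7db3511739
  after D1: wrote 2B at 0x1a = 7bbb
  after D2: wrote 6B at 0x13 = 794e207bbbdd
  after D3: wrote 4B at 0x0c = 207bbbdd
query mem[0x19]=0x12, mem[0x0f]=0xdd, mem[0x1b]=0xbb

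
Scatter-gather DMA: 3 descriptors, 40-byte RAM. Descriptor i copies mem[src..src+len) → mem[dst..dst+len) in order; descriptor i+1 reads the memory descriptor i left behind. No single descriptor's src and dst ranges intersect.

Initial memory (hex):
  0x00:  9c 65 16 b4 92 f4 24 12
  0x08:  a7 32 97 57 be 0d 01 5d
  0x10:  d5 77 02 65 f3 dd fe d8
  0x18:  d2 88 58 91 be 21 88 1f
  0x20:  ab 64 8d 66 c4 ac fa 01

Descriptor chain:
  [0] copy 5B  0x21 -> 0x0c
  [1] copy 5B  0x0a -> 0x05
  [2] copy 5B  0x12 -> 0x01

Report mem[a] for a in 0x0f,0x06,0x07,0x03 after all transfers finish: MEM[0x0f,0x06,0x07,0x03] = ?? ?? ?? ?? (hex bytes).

MEM[0x0f,0x06,0x07,0x03] = c4 57 64 f3

#0 dst[0x0c+5] := {0x64,0x8d,0x66,0xc4,0xac}
#1 dst[0x05+5] := {0x97,0x57,0x64,0x8d,0x66}
#2 dst[0x01+5] := {0x02,0x65,0xf3,0xdd,0xfe}
query mem[0x0f]=0xc4, mem[0x06]=0x57, mem[0x07]=0x64, mem[0x03]=0xf3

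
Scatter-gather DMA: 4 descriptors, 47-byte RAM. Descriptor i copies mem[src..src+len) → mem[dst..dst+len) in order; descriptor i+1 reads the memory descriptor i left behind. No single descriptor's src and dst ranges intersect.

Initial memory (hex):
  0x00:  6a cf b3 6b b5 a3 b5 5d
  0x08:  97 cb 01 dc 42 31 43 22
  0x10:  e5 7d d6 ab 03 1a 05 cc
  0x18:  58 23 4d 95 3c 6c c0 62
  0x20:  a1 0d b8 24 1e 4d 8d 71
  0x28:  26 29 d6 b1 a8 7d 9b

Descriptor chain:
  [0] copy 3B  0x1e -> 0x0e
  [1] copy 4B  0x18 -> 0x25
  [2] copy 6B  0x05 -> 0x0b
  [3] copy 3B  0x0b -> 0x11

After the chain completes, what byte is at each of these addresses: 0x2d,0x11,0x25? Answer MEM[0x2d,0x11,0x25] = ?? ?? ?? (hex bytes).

MEM[0x2d,0x11,0x25] = 7d a3 58

D0: mem[0x0e..0x10] <- [c0 62 a1]
D1: mem[0x25..0x28] <- [58 23 4d 95]
D2: mem[0x0b..0x10] <- [a3 b5 5d 97 cb 01]
D3: mem[0x11..0x13] <- [a3 b5 5d]
query mem[0x2d]=0x7d, mem[0x11]=0xa3, mem[0x25]=0x58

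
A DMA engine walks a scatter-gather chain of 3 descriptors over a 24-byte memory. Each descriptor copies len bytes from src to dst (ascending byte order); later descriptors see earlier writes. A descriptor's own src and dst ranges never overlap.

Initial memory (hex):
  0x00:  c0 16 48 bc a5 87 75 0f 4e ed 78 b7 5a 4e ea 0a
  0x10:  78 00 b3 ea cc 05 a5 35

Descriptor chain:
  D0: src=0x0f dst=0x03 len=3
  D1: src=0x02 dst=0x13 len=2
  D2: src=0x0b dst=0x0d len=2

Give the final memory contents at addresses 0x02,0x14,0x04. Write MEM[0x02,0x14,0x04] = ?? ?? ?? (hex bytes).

MEM[0x02,0x14,0x04] = 48 0a 78

#0 dst[0x03+3] := {0x0a,0x78,0x00}
#1 dst[0x13+2] := {0x48,0x0a}
#2 dst[0x0d+2] := {0xb7,0x5a}
query mem[0x02]=0x48, mem[0x14]=0x0a, mem[0x04]=0x78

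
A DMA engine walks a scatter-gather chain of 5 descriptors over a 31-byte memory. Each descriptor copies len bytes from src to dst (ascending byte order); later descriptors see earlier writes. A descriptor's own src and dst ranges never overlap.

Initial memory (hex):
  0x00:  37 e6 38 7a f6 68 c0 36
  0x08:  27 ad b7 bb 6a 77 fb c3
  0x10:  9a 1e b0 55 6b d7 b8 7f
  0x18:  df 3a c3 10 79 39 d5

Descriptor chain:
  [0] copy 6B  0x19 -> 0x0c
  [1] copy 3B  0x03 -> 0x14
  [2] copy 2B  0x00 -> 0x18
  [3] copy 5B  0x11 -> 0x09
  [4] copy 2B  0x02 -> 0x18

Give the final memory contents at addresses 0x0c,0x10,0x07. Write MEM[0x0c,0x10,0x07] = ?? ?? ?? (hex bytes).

[0] 0x19->0x0c len=6 : 3a c3 10 79 39 d5
[1] 0x03->0x14 len=3 : 7a f6 68
[2] 0x00->0x18 len=2 : 37 e6
[3] 0x11->0x09 len=5 : d5 b0 55 7a f6
[4] 0x02->0x18 len=2 : 38 7a
query mem[0x0c]=0x7a, mem[0x10]=0x39, mem[0x07]=0x36

MEM[0x0c,0x10,0x07] = 7a 39 36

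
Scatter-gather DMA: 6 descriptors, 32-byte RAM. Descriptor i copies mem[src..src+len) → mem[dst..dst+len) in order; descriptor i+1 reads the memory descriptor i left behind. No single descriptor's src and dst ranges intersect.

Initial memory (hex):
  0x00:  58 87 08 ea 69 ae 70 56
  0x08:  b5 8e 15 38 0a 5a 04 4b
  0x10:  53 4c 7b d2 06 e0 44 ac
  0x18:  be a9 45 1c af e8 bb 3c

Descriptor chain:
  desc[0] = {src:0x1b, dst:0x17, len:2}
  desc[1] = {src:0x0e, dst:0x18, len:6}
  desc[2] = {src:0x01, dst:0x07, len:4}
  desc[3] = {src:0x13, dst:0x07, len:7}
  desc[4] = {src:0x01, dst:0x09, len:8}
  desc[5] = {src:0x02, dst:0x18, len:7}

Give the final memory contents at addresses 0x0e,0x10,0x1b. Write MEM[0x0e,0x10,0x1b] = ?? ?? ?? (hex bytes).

MEM[0x0e,0x10,0x1b] = 70 06 ae

[0] 0x1b->0x17 len=2 : 1c af
[1] 0x0e->0x18 len=6 : 04 4b 53 4c 7b d2
[2] 0x01->0x07 len=4 : 87 08 ea 69
[3] 0x13->0x07 len=7 : d2 06 e0 44 1c 04 4b
[4] 0x01->0x09 len=8 : 87 08 ea 69 ae 70 d2 06
[5] 0x02->0x18 len=7 : 08 ea 69 ae 70 d2 06
query mem[0x0e]=0x70, mem[0x10]=0x06, mem[0x1b]=0xae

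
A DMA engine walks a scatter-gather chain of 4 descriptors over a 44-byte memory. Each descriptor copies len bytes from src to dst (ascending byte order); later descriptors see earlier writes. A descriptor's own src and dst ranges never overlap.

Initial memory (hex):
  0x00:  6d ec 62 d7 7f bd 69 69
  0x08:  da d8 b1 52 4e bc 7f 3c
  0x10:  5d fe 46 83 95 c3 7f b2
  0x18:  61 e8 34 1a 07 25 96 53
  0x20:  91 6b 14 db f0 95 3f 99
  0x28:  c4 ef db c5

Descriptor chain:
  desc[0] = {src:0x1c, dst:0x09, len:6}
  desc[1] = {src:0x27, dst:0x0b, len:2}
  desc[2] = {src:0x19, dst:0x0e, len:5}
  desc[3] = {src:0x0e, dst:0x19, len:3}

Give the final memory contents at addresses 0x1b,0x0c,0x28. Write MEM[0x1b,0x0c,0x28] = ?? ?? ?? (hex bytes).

MEM[0x1b,0x0c,0x28] = 1a c4 c4

D0: mem[0x09..0x0e] <- [07 25 96 53 91 6b]
D1: mem[0x0b..0x0c] <- [99 c4]
D2: mem[0x0e..0x12] <- [e8 34 1a 07 25]
D3: mem[0x19..0x1b] <- [e8 34 1a]
query mem[0x1b]=0x1a, mem[0x0c]=0xc4, mem[0x28]=0xc4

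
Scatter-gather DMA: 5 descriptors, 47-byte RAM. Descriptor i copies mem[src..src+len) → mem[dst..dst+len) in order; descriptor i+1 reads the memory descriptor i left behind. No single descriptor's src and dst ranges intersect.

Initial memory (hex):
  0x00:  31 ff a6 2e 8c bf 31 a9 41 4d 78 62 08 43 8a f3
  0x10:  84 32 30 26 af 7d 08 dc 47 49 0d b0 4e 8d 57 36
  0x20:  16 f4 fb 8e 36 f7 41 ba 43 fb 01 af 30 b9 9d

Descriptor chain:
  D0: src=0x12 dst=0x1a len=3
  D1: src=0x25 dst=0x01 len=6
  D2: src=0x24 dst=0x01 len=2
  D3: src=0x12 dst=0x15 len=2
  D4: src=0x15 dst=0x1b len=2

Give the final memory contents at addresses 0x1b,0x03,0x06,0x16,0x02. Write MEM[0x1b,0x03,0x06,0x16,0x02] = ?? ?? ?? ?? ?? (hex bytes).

MEM[0x1b,0x03,0x06,0x16,0x02] = 30 ba 01 26 f7

D0: mem[0x1a..0x1c] <- [30 26 af]
D1: mem[0x01..0x06] <- [f7 41 ba 43 fb 01]
D2: mem[0x01..0x02] <- [36 f7]
D3: mem[0x15..0x16] <- [30 26]
D4: mem[0x1b..0x1c] <- [30 26]
query mem[0x1b]=0x30, mem[0x03]=0xba, mem[0x06]=0x01, mem[0x16]=0x26, mem[0x02]=0xf7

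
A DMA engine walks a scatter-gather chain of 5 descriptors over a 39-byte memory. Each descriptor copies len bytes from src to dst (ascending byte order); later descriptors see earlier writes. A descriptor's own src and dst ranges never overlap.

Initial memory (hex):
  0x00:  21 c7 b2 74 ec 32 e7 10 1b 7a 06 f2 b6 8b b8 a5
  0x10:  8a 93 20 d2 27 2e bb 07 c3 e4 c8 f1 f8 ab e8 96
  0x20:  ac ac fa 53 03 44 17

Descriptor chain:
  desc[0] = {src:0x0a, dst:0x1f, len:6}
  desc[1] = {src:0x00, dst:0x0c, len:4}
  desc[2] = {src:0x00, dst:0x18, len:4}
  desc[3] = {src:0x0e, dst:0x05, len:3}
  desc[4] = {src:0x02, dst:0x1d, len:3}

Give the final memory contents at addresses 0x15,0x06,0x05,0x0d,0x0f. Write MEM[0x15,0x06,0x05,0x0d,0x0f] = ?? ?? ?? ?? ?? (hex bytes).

MEM[0x15,0x06,0x05,0x0d,0x0f] = 2e 74 b2 c7 74

[0] 0x0a->0x1f len=6 : 06 f2 b6 8b b8 a5
[1] 0x00->0x0c len=4 : 21 c7 b2 74
[2] 0x00->0x18 len=4 : 21 c7 b2 74
[3] 0x0e->0x05 len=3 : b2 74 8a
[4] 0x02->0x1d len=3 : b2 74 ec
query mem[0x15]=0x2e, mem[0x06]=0x74, mem[0x05]=0xb2, mem[0x0d]=0xc7, mem[0x0f]=0x74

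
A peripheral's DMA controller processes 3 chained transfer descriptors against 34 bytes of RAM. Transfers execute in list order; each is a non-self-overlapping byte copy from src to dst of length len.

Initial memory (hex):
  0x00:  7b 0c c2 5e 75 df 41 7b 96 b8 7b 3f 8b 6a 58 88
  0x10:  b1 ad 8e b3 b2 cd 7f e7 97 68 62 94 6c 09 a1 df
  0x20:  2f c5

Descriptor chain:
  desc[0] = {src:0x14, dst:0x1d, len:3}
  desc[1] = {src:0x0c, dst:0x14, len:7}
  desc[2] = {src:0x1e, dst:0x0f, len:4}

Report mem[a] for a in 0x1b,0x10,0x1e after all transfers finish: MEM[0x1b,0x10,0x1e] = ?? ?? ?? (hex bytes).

MEM[0x1b,0x10,0x1e] = 94 7f cd

[0] 0x14->0x1d len=3 : b2 cd 7f
[1] 0x0c->0x14 len=7 : 8b 6a 58 88 b1 ad 8e
[2] 0x1e->0x0f len=4 : cd 7f 2f c5
query mem[0x1b]=0x94, mem[0x10]=0x7f, mem[0x1e]=0xcd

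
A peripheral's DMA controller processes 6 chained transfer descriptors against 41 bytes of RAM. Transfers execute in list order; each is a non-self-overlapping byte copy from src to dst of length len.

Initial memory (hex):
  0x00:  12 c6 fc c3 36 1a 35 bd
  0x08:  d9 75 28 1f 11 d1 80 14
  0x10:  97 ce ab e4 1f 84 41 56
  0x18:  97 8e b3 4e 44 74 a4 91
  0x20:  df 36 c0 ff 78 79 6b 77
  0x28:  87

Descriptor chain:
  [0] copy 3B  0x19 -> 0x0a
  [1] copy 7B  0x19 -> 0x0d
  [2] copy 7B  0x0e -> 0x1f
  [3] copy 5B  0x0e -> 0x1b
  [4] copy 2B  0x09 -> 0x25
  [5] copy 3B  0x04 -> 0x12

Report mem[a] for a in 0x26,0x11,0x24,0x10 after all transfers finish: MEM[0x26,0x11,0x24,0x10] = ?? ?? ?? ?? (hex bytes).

MEM[0x26,0x11,0x24,0x10] = 8e 74 91 44

[0] 0x19->0x0a len=3 : 8e b3 4e
[1] 0x19->0x0d len=7 : 8e b3 4e 44 74 a4 91
[2] 0x0e->0x1f len=7 : b3 4e 44 74 a4 91 1f
[3] 0x0e->0x1b len=5 : b3 4e 44 74 a4
[4] 0x09->0x25 len=2 : 75 8e
[5] 0x04->0x12 len=3 : 36 1a 35
query mem[0x26]=0x8e, mem[0x11]=0x74, mem[0x24]=0x91, mem[0x10]=0x44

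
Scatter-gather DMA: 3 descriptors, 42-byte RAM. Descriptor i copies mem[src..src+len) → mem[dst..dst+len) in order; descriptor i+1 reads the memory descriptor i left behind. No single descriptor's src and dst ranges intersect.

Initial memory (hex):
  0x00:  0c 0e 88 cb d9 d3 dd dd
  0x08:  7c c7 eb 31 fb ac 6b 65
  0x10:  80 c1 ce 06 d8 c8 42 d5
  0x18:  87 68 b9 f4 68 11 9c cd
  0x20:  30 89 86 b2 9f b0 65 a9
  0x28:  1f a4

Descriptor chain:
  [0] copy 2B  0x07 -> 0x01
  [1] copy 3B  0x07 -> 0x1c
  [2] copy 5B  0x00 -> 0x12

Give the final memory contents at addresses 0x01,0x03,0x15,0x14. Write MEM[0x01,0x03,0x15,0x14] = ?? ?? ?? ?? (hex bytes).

MEM[0x01,0x03,0x15,0x14] = dd cb cb 7c

#0 dst[0x01+2] := {0xdd,0x7c}
#1 dst[0x1c+3] := {0xdd,0x7c,0xc7}
#2 dst[0x12+5] := {0x0c,0xdd,0x7c,0xcb,0xd9}
query mem[0x01]=0xdd, mem[0x03]=0xcb, mem[0x15]=0xcb, mem[0x14]=0x7c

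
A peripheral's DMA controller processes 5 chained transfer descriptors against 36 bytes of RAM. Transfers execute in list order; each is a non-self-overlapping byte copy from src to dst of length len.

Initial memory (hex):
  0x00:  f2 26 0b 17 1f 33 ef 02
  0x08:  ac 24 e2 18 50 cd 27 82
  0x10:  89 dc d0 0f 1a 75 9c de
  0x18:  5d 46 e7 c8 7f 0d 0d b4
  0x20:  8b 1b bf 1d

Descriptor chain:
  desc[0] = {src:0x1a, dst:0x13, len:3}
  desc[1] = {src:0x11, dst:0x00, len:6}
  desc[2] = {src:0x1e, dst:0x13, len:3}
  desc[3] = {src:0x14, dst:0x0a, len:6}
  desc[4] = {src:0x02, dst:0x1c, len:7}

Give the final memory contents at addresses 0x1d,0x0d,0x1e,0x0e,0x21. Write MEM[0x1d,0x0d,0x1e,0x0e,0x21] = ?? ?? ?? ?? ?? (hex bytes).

D0: mem[0x13..0x15] <- [e7 c8 7f]
D1: mem[0x00..0x05] <- [dc d0 e7 c8 7f 9c]
D2: mem[0x13..0x15] <- [0d b4 8b]
D3: mem[0x0a..0x0f] <- [b4 8b 9c de 5d 46]
D4: mem[0x1c..0x22] <- [e7 c8 7f 9c ef 02 ac]
query mem[0x1d]=0xc8, mem[0x0d]=0xde, mem[0x1e]=0x7f, mem[0x0e]=0x5d, mem[0x21]=0x02

MEM[0x1d,0x0d,0x1e,0x0e,0x21] = c8 de 7f 5d 02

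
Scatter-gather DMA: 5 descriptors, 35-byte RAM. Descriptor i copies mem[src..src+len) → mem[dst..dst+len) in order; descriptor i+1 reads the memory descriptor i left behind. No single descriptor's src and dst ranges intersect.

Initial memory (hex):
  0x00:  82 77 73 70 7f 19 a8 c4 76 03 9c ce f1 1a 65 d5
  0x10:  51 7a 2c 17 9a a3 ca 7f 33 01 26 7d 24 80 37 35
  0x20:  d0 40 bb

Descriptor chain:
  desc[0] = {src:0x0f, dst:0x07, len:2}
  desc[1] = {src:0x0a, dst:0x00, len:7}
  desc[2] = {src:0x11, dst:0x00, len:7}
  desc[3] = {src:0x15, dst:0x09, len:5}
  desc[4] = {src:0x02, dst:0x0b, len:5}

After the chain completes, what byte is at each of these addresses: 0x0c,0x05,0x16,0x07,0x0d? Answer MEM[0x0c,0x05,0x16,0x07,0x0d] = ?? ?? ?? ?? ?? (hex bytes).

  after D0: wrote 2B at 0x07 = d551
  after D1: wrote 7B at 0x00 = 9ccef11a65d551
  after D2: wrote 7B at 0x00 = 7a2c179aa3ca7f
  after D3: wrote 5B at 0x09 = a3ca7f3301
  after D4: wrote 5B at 0x0b = 179aa3ca7f
query mem[0x0c]=0x9a, mem[0x05]=0xca, mem[0x16]=0xca, mem[0x07]=0xd5, mem[0x0d]=0xa3

MEM[0x0c,0x05,0x16,0x07,0x0d] = 9a ca ca d5 a3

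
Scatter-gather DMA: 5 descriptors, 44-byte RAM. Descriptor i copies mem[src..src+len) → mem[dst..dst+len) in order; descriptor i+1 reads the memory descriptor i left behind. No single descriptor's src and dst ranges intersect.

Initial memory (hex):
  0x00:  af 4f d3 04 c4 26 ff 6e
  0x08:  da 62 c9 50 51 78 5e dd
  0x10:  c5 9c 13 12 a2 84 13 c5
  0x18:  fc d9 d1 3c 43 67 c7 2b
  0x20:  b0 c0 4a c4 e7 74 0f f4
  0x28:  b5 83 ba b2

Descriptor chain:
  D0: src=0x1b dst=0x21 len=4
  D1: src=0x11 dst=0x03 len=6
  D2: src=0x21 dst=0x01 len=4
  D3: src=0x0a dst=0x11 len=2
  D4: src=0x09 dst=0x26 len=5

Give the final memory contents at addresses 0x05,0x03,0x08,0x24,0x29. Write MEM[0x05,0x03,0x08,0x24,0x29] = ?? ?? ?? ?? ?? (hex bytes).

  after D0: wrote 4B at 0x21 = 3c4367c7
  after D1: wrote 6B at 0x03 = 9c1312a28413
  after D2: wrote 4B at 0x01 = 3c4367c7
  after D3: wrote 2B at 0x11 = c950
  after D4: wrote 5B at 0x26 = 62c9505178
query mem[0x05]=0x12, mem[0x03]=0x67, mem[0x08]=0x13, mem[0x24]=0xc7, mem[0x29]=0x51

MEM[0x05,0x03,0x08,0x24,0x29] = 12 67 13 c7 51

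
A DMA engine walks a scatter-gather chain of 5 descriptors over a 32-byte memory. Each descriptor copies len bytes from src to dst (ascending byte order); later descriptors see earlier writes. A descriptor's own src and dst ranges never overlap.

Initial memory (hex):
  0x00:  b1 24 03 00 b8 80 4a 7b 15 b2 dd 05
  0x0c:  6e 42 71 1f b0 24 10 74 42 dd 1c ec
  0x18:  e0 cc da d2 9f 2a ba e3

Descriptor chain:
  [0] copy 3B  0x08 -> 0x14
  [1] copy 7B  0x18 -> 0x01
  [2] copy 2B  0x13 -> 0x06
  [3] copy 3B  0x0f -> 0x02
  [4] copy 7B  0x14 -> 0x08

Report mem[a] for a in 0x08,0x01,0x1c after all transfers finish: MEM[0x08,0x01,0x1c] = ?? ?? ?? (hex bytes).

MEM[0x08,0x01,0x1c] = 15 e0 9f

#0 dst[0x14+3] := {0x15,0xb2,0xdd}
#1 dst[0x01+7] := {0xe0,0xcc,0xda,0xd2,0x9f,0x2a,0xba}
#2 dst[0x06+2] := {0x74,0x15}
#3 dst[0x02+3] := {0x1f,0xb0,0x24}
#4 dst[0x08+7] := {0x15,0xb2,0xdd,0xec,0xe0,0xcc,0xda}
query mem[0x08]=0x15, mem[0x01]=0xe0, mem[0x1c]=0x9f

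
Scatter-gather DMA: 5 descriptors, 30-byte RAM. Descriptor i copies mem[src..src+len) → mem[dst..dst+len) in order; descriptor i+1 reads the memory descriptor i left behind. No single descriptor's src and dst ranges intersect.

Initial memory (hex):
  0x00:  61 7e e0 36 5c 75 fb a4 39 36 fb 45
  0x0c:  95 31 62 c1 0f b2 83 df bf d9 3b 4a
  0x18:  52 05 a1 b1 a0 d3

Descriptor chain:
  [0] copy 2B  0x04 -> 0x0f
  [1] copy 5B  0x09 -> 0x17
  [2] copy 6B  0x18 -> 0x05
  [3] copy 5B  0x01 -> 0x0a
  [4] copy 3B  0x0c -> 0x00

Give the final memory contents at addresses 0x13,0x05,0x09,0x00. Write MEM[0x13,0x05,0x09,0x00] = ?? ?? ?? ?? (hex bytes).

  after D0: wrote 2B at 0x0f = 5c75
  after D1: wrote 5B at 0x17 = 36fb459531
  after D2: wrote 6B at 0x05 = fb459531a0d3
  after D3: wrote 5B at 0x0a = 7ee0365cfb
  after D4: wrote 3B at 0x00 = 365cfb
query mem[0x13]=0xdf, mem[0x05]=0xfb, mem[0x09]=0xa0, mem[0x00]=0x36

MEM[0x13,0x05,0x09,0x00] = df fb a0 36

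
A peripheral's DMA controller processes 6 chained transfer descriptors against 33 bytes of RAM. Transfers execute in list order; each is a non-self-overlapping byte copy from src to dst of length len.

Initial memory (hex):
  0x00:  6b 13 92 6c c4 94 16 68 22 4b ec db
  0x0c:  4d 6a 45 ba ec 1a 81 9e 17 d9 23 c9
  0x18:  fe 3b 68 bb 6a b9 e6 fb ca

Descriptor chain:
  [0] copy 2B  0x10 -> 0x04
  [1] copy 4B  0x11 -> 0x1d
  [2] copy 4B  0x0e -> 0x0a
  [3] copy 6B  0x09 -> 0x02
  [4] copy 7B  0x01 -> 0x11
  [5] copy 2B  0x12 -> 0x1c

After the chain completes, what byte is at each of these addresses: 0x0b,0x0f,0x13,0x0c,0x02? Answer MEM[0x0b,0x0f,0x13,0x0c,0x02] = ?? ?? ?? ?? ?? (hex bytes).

[0] 0x10->0x04 len=2 : ec 1a
[1] 0x11->0x1d len=4 : 1a 81 9e 17
[2] 0x0e->0x0a len=4 : 45 ba ec 1a
[3] 0x09->0x02 len=6 : 4b 45 ba ec 1a 45
[4] 0x01->0x11 len=7 : 13 4b 45 ba ec 1a 45
[5] 0x12->0x1c len=2 : 4b 45
query mem[0x0b]=0xba, mem[0x0f]=0xba, mem[0x13]=0x45, mem[0x0c]=0xec, mem[0x02]=0x4b

MEM[0x0b,0x0f,0x13,0x0c,0x02] = ba ba 45 ec 4b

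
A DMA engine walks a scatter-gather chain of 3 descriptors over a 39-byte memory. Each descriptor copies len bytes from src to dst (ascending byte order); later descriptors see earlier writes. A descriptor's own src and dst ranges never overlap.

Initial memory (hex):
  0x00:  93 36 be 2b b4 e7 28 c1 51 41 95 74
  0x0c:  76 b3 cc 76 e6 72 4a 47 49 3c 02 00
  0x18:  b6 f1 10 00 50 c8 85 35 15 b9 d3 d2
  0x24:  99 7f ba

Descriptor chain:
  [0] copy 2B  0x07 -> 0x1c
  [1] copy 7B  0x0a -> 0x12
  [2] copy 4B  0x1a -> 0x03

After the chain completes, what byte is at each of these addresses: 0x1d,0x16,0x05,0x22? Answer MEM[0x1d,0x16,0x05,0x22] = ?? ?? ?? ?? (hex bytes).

MEM[0x1d,0x16,0x05,0x22] = 51 cc c1 d3

D0: mem[0x1c..0x1d] <- [c1 51]
D1: mem[0x12..0x18] <- [95 74 76 b3 cc 76 e6]
D2: mem[0x03..0x06] <- [10 00 c1 51]
query mem[0x1d]=0x51, mem[0x16]=0xcc, mem[0x05]=0xc1, mem[0x22]=0xd3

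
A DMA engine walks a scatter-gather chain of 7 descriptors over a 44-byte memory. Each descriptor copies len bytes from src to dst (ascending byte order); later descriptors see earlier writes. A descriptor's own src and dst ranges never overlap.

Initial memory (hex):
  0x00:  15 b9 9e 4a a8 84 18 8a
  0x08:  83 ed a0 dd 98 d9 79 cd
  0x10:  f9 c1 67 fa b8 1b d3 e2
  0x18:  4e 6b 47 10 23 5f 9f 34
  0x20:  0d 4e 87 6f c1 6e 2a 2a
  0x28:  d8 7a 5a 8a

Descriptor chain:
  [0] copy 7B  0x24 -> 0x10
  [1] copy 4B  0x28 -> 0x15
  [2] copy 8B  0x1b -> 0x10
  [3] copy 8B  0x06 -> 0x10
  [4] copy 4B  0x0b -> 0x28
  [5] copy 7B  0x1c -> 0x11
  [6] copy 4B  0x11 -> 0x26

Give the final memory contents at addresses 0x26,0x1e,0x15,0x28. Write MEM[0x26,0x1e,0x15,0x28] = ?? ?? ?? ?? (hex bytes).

MEM[0x26,0x1e,0x15,0x28] = 23 9f 0d 9f

  after D0: wrote 7B at 0x10 = c16e2a2ad87a5a
  after D1: wrote 4B at 0x15 = d87a5a8a
  after D2: wrote 8B at 0x10 = 10235f9f340d4e87
  after D3: wrote 8B at 0x10 = 188a83eda0dd98d9
  after D4: wrote 4B at 0x28 = dd98d979
  after D5: wrote 7B at 0x11 = 235f9f340d4e87
  after D6: wrote 4B at 0x26 = 235f9f34
query mem[0x26]=0x23, mem[0x1e]=0x9f, mem[0x15]=0x0d, mem[0x28]=0x9f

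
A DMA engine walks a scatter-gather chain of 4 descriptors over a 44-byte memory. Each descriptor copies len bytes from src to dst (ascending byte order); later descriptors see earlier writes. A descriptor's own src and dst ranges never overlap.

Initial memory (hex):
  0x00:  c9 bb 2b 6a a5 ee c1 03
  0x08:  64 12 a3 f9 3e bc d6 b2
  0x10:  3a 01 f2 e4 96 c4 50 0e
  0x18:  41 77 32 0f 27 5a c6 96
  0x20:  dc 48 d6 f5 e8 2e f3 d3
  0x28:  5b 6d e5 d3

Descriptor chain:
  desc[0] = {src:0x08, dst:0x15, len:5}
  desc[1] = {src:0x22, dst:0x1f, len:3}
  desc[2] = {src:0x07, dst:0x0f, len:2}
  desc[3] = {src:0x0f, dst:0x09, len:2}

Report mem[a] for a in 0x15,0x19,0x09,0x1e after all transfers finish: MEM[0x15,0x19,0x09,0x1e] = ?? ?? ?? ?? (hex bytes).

  after D0: wrote 5B at 0x15 = 6412a3f93e
  after D1: wrote 3B at 0x1f = d6f5e8
  after D2: wrote 2B at 0x0f = 0364
  after D3: wrote 2B at 0x09 = 0364
query mem[0x15]=0x64, mem[0x19]=0x3e, mem[0x09]=0x03, mem[0x1e]=0xc6

MEM[0x15,0x19,0x09,0x1e] = 64 3e 03 c6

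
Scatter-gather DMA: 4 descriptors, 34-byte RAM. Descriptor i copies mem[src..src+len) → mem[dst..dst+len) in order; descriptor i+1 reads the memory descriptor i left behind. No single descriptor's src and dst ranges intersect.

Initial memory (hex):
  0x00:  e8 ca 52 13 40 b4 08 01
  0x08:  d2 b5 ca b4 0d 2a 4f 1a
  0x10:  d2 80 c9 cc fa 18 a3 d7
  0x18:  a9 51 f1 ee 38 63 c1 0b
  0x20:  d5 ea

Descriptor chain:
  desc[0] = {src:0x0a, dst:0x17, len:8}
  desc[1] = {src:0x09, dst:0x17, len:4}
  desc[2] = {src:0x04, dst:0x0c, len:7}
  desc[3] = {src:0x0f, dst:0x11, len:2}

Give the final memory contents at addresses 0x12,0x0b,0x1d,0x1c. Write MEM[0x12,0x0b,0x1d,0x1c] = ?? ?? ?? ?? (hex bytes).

MEM[0x12,0x0b,0x1d,0x1c] = d2 b4 d2 1a

  after D0: wrote 8B at 0x17 = cab40d2a4f1ad280
  after D1: wrote 4B at 0x17 = b5cab40d
  after D2: wrote 7B at 0x0c = 40b40801d2b5ca
  after D3: wrote 2B at 0x11 = 01d2
query mem[0x12]=0xd2, mem[0x0b]=0xb4, mem[0x1d]=0xd2, mem[0x1c]=0x1a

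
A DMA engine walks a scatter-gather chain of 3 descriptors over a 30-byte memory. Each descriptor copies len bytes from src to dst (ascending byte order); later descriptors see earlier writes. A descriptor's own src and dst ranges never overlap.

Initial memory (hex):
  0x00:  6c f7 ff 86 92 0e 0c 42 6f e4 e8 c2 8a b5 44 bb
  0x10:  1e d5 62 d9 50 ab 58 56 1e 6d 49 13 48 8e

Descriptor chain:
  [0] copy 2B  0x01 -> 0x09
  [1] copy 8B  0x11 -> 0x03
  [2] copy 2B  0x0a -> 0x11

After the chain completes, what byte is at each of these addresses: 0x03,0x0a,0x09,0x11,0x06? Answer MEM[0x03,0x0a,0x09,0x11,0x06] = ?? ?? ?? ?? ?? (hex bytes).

MEM[0x03,0x0a,0x09,0x11,0x06] = d5 1e 56 1e 50

#0 dst[0x09+2] := {0xf7,0xff}
#1 dst[0x03+8] := {0xd5,0x62,0xd9,0x50,0xab,0x58,0x56,0x1e}
#2 dst[0x11+2] := {0x1e,0xc2}
query mem[0x03]=0xd5, mem[0x0a]=0x1e, mem[0x09]=0x56, mem[0x11]=0x1e, mem[0x06]=0x50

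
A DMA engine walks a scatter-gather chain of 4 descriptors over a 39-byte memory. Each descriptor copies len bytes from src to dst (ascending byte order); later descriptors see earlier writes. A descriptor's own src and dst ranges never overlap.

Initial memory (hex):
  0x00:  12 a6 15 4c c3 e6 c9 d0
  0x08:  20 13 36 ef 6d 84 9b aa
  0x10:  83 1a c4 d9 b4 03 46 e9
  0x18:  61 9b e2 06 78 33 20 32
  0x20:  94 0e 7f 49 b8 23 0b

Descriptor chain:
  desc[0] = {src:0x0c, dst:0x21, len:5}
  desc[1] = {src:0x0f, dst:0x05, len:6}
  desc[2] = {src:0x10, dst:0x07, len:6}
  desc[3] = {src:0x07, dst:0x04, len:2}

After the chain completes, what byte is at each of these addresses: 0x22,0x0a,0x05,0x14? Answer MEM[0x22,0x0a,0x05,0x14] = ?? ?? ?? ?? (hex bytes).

MEM[0x22,0x0a,0x05,0x14] = 84 d9 1a b4

D0: mem[0x21..0x25] <- [6d 84 9b aa 83]
D1: mem[0x05..0x0a] <- [aa 83 1a c4 d9 b4]
D2: mem[0x07..0x0c] <- [83 1a c4 d9 b4 03]
D3: mem[0x04..0x05] <- [83 1a]
query mem[0x22]=0x84, mem[0x0a]=0xd9, mem[0x05]=0x1a, mem[0x14]=0xb4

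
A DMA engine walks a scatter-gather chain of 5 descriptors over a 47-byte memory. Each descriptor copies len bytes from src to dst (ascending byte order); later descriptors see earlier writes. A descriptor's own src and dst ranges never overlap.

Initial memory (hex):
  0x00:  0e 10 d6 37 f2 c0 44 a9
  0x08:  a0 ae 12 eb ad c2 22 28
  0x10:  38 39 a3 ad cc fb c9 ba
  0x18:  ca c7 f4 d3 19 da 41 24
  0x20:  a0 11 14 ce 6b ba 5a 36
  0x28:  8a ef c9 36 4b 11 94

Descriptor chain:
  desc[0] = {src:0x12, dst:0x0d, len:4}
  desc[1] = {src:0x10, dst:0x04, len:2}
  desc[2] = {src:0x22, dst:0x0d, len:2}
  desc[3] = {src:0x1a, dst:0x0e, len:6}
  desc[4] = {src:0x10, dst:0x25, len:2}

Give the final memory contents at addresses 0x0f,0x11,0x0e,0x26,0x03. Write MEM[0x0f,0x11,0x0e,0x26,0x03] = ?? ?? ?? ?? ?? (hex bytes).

MEM[0x0f,0x11,0x0e,0x26,0x03] = d3 da f4 da 37

#0 dst[0x0d+4] := {0xa3,0xad,0xcc,0xfb}
#1 dst[0x04+2] := {0xfb,0x39}
#2 dst[0x0d+2] := {0x14,0xce}
#3 dst[0x0e+6] := {0xf4,0xd3,0x19,0xda,0x41,0x24}
#4 dst[0x25+2] := {0x19,0xda}
query mem[0x0f]=0xd3, mem[0x11]=0xda, mem[0x0e]=0xf4, mem[0x26]=0xda, mem[0x03]=0x37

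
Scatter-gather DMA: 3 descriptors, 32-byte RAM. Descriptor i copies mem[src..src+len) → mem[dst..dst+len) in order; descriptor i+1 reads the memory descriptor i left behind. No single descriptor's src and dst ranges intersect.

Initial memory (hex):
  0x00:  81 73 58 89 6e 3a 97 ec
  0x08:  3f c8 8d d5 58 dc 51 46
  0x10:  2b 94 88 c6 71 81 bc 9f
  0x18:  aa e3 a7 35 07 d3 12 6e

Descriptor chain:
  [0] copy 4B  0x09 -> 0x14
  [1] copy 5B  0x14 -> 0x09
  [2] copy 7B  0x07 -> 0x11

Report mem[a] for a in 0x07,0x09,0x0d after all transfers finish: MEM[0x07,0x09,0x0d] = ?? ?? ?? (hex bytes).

D0: mem[0x14..0x17] <- [c8 8d d5 58]
D1: mem[0x09..0x0d] <- [c8 8d d5 58 aa]
D2: mem[0x11..0x17] <- [ec 3f c8 8d d5 58 aa]
query mem[0x07]=0xec, mem[0x09]=0xc8, mem[0x0d]=0xaa

MEM[0x07,0x09,0x0d] = ec c8 aa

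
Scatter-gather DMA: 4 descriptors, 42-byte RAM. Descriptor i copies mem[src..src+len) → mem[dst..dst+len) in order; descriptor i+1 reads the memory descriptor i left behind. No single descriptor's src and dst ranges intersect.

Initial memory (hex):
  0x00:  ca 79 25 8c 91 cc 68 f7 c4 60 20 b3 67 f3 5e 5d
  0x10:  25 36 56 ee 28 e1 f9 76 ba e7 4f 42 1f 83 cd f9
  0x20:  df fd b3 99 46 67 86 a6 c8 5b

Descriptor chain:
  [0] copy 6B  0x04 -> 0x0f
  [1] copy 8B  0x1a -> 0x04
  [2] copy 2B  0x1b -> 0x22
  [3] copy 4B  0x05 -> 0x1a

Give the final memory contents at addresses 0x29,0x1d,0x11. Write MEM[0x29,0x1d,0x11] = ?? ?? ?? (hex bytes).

[0] 0x04->0x0f len=6 : 91 cc 68 f7 c4 60
[1] 0x1a->0x04 len=8 : 4f 42 1f 83 cd f9 df fd
[2] 0x1b->0x22 len=2 : 42 1f
[3] 0x05->0x1a len=4 : 42 1f 83 cd
query mem[0x29]=0x5b, mem[0x1d]=0xcd, mem[0x11]=0x68

MEM[0x29,0x1d,0x11] = 5b cd 68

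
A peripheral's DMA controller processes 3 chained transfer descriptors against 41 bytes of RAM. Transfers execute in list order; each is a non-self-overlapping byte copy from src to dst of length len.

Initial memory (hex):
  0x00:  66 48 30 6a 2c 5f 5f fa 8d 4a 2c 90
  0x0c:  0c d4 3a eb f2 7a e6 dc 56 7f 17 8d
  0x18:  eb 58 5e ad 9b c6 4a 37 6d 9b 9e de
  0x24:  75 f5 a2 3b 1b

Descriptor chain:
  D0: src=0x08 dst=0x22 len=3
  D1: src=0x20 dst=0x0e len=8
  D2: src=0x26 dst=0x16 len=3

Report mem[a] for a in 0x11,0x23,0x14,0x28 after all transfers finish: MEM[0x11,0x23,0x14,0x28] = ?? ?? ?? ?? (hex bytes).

MEM[0x11,0x23,0x14,0x28] = 4a 4a a2 1b

D0: mem[0x22..0x24] <- [8d 4a 2c]
D1: mem[0x0e..0x15] <- [6d 9b 8d 4a 2c f5 a2 3b]
D2: mem[0x16..0x18] <- [a2 3b 1b]
query mem[0x11]=0x4a, mem[0x23]=0x4a, mem[0x14]=0xa2, mem[0x28]=0x1b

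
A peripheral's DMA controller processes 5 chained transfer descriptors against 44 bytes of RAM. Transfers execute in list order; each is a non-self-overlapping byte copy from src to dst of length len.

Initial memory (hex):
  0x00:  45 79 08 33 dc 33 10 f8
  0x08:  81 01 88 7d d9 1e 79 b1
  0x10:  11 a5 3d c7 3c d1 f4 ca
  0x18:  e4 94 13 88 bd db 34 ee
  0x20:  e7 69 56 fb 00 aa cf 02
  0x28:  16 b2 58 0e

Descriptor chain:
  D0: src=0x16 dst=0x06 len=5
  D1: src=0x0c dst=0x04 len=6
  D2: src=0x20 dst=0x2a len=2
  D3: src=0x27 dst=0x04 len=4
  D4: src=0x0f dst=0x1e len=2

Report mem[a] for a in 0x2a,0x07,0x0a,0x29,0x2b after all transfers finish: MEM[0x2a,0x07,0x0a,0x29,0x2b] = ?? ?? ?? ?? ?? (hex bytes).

D0: mem[0x06..0x0a] <- [f4 ca e4 94 13]
D1: mem[0x04..0x09] <- [d9 1e 79 b1 11 a5]
D2: mem[0x2a..0x2b] <- [e7 69]
D3: mem[0x04..0x07] <- [02 16 b2 e7]
D4: mem[0x1e..0x1f] <- [b1 11]
query mem[0x2a]=0xe7, mem[0x07]=0xe7, mem[0x0a]=0x13, mem[0x29]=0xb2, mem[0x2b]=0x69

MEM[0x2a,0x07,0x0a,0x29,0x2b] = e7 e7 13 b2 69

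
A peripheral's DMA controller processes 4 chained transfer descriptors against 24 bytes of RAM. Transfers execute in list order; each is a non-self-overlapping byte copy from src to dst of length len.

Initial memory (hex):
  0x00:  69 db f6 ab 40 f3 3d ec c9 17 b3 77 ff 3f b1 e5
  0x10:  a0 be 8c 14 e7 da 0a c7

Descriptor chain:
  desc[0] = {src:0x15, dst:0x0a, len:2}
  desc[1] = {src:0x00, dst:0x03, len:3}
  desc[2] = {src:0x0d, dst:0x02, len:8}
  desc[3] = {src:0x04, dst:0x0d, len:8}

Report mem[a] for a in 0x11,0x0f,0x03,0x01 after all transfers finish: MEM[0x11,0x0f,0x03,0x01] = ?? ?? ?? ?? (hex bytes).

MEM[0x11,0x0f,0x03,0x01] = 14 be b1 db

[0] 0x15->0x0a len=2 : da 0a
[1] 0x00->0x03 len=3 : 69 db f6
[2] 0x0d->0x02 len=8 : 3f b1 e5 a0 be 8c 14 e7
[3] 0x04->0x0d len=8 : e5 a0 be 8c 14 e7 da 0a
query mem[0x11]=0x14, mem[0x0f]=0xbe, mem[0x03]=0xb1, mem[0x01]=0xdb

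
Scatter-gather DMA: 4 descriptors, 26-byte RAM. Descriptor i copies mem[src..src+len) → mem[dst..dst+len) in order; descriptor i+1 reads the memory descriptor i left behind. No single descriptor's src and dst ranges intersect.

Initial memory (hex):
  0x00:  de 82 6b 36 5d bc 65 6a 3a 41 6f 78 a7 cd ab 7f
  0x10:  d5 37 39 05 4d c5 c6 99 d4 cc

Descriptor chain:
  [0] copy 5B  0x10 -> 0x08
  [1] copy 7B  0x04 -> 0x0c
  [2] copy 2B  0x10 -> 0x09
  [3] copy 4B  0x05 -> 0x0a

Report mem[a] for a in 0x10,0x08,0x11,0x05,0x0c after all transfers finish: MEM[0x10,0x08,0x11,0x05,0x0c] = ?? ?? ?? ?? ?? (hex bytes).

MEM[0x10,0x08,0x11,0x05,0x0c] = d5 d5 37 bc 6a

  after D0: wrote 5B at 0x08 = d53739054d
  after D1: wrote 7B at 0x0c = 5dbc656ad53739
  after D2: wrote 2B at 0x09 = d537
  after D3: wrote 4B at 0x0a = bc656ad5
query mem[0x10]=0xd5, mem[0x08]=0xd5, mem[0x11]=0x37, mem[0x05]=0xbc, mem[0x0c]=0x6a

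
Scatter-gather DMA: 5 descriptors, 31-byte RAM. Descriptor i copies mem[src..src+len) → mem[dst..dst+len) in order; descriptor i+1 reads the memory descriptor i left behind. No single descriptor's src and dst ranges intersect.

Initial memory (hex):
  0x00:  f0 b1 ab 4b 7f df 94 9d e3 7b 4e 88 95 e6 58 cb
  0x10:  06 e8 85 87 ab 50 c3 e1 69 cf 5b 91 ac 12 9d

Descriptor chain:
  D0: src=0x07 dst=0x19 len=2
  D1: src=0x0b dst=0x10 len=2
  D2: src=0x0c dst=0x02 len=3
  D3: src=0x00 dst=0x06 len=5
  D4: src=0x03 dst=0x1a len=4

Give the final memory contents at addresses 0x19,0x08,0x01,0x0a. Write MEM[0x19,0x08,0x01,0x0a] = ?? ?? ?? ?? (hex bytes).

MEM[0x19,0x08,0x01,0x0a] = 9d 95 b1 58

D0: mem[0x19..0x1a] <- [9d e3]
D1: mem[0x10..0x11] <- [88 95]
D2: mem[0x02..0x04] <- [95 e6 58]
D3: mem[0x06..0x0a] <- [f0 b1 95 e6 58]
D4: mem[0x1a..0x1d] <- [e6 58 df f0]
query mem[0x19]=0x9d, mem[0x08]=0x95, mem[0x01]=0xb1, mem[0x0a]=0x58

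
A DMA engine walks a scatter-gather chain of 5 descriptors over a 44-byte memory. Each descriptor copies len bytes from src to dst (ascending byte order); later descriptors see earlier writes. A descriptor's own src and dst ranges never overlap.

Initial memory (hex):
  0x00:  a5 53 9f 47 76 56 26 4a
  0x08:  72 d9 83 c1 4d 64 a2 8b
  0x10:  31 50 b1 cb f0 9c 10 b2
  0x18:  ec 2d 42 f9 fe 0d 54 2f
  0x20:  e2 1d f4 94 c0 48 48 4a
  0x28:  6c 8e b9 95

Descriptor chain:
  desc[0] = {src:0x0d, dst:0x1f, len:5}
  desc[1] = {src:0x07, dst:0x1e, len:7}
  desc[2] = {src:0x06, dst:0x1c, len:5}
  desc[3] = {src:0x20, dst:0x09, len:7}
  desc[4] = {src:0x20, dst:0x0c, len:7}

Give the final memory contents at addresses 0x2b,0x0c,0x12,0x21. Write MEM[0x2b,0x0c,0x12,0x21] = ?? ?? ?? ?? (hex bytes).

  after D0: wrote 5B at 0x1f = 64a28b3150
  after D1: wrote 7B at 0x1e = 4a72d983c14d64
  after D2: wrote 5B at 0x1c = 264a72d983
  after D3: wrote 7B at 0x09 = 8383c14d644848
  after D4: wrote 7B at 0x0c = 8383c14d644848
query mem[0x2b]=0x95, mem[0x0c]=0x83, mem[0x12]=0x48, mem[0x21]=0x83

MEM[0x2b,0x0c,0x12,0x21] = 95 83 48 83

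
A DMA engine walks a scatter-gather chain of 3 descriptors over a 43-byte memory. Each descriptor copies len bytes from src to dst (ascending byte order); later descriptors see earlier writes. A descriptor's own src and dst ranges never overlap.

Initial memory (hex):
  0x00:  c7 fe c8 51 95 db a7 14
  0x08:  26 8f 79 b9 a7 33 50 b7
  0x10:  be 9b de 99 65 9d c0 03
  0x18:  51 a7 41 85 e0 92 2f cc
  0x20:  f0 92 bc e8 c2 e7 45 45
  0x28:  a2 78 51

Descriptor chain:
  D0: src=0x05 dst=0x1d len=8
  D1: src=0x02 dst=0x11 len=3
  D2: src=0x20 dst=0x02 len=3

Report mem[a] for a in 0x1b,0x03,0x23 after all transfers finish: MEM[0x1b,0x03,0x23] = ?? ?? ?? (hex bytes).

MEM[0x1b,0x03,0x23] = 85 8f b9

D0: mem[0x1d..0x24] <- [db a7 14 26 8f 79 b9 a7]
D1: mem[0x11..0x13] <- [c8 51 95]
D2: mem[0x02..0x04] <- [26 8f 79]
query mem[0x1b]=0x85, mem[0x03]=0x8f, mem[0x23]=0xb9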